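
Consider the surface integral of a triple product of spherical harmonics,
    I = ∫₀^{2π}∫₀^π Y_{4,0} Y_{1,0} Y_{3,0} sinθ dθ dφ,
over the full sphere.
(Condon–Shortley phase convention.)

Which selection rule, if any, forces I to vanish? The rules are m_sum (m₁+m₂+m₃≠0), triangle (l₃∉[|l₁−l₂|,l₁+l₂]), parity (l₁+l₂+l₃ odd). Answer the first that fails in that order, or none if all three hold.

none

azimuthal sum: 0 + 0 + 0 = 0  ✓
3 ≤ 3 ≤ 5 (triangle on l)  ✓
L = 4 + 1 + 3 = 8 (even)  ✓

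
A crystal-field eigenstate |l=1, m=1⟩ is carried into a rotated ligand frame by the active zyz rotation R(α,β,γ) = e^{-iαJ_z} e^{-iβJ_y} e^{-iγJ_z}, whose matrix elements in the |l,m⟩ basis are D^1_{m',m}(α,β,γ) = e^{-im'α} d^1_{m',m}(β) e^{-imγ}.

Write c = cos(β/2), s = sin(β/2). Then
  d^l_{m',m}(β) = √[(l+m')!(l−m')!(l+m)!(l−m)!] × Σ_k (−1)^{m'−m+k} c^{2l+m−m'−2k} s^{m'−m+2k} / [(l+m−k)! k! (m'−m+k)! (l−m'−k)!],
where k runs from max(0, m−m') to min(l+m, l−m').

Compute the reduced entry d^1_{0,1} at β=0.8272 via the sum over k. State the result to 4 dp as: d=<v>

d^1_{0,1}(β=0.8272) via the finite sum:
Half-angle: c=0.915680, s=0.401908. N=√(1·1·2·1)=1.414214
The bounds max(0,m−m')=1 and min(l+m,l−m')=1 give 1 term
  k=1: (−1)^0·1.4142/(1)·0.9157^1·0.4019^1 = +0.520458
d^1_{0,1}(0.8272) = +0.520458

d=0.5205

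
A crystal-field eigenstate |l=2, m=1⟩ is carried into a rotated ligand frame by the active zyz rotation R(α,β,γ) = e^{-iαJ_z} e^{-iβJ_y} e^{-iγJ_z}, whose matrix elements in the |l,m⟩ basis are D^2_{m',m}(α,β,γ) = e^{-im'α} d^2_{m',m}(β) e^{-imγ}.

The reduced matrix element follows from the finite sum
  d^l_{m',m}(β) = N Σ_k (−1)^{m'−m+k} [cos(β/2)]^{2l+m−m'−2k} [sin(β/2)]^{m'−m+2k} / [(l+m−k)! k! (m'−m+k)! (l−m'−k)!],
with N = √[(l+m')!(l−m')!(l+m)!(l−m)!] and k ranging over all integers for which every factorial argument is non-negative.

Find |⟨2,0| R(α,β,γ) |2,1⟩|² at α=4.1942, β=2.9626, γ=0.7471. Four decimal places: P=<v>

First d^2_{0,1}(β=2.9626), then the phase factors e^{-i(0)α} and e^{-i(1)γ}:
c=cos(2.962600/2)=0.089377, s=sin(2.962600/2)=0.995998; N=√[2·2·6·1]=4.898979
Admissible k: 1..2 (factorial args all ≥0)
  k=1: (−1)^0·4.8990/(2)·0.0894^3·0.9960^1 = +0.001742
  k=2: (−1)^1·4.8990/(2)·0.0894^1·0.9960^3 = -0.216310
d^2_{0,1}(2.9626) = +0.001742 -0.216310 = -0.214568
|D^2_{0,1}|² = |d^2_{0,1}(β)|² = (-0.214568)² = 0.046039 (the z-rotation phases have unit modulus)

P=0.0460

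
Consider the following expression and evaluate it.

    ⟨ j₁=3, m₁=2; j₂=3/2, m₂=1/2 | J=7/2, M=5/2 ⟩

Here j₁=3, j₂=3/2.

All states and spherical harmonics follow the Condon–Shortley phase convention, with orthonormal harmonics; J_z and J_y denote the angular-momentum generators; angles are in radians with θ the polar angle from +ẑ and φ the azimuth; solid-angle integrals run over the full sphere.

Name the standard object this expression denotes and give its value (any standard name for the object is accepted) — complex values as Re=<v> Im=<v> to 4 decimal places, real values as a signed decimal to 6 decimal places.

This is a Clebsch–Gordan (vector-coupling) coefficient.
j₁+j₂−J=1  J+j₁−j₂=5  J−j₁+j₂=2  j₁+j₂+J+1=9
(j₁±m₁, j₂±m₂, J±M) = (5,1,2,1,6,1)
P² = 6400/7
sum k=0..1:
  [0] +1/48 = 1/48
  [1] −1/120 = -1/120
S = 1/80
C² = P²·S² = 1/7 ; C = +0.377964

Clebsch–Gordan coefficient, +√(1/7) ≈ +0.377964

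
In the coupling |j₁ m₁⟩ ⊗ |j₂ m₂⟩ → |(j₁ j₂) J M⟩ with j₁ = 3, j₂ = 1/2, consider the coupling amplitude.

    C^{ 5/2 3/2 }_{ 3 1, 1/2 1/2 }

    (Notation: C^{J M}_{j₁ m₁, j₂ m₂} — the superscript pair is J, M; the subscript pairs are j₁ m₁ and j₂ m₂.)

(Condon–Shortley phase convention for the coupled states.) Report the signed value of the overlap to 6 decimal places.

−√(2/7) ≈ -0.534522

j₁+j₂−J=1  J+j₁−j₂=5  J−j₁+j₂=0  j₁+j₂+J+1=7
(j₁±m₁, j₂±m₂, J±M) = (4,2,1,0,4,1)
P² = 1152/7
sum k=1..1:
  [1] −1/24 = -1/24
S = -1/24
C² = P²·S² = 2/7 ; C = -0.534522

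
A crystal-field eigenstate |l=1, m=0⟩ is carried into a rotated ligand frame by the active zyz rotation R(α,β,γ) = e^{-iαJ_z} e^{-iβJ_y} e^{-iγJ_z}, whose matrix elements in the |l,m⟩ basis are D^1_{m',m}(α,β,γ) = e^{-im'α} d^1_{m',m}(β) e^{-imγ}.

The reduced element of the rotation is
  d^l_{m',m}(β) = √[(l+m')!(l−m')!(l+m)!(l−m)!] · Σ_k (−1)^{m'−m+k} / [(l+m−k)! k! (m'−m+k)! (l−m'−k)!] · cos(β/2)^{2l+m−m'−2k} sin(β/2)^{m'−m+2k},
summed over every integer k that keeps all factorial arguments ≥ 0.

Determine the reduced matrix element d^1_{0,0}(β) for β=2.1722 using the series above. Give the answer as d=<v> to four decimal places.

d=-0.5658

d^1_{0,0}(β=2.1722) via the finite sum:
c=cos(2.172200/2)=0.465940, s=sin(2.172200/2)=0.884816; N=√[1·1·1·1]=1.000000
k: max(0,(0)−(0))=0 … min(1+(0),1−(0))=1
  k=0: (−1)^0·1.0000/(1)·0.4659^2·0.8848^0 = +0.217100
  k=1: (−1)^1·1.0000/(1)·0.4659^0·0.8848^2 = -0.782900
d^1_{0,0}(2.1722) = +0.217100 -0.782900 = -0.565800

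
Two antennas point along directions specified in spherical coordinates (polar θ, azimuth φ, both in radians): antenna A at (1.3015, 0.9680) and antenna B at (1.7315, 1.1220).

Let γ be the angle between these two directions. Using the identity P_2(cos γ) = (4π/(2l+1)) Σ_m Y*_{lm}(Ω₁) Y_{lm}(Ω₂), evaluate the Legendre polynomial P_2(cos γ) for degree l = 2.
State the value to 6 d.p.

Addition theorem: P_2(cos γ) = (4π/5) Σ_m Y*_{lm}(Ω₁) Y_{lm}(Ω₂), m = −2…2:
  m=-2: (-0.12819 + 0.33526j) × (-0.23467 - 0.29427j) = 0.12874 - 0.04095j  (running Σ = 0.12874 - 0.04095j)
  m=-1: (0.11233 + 0.16321j) × (-0.05294 + 0.10994j) = -0.02389 + 0.00371j  (running Σ = 0.10485 - 0.03725j)
  m=0: (-0.24842 + 0.00000j) × (-0.29117 + 0.00000j) = 0.07233 + 0.00000j  (running Σ = 0.17718 - 0.03725j)
  m=1: (-0.11233 + 0.16321j) × (0.05294 + 0.10994j) = -0.02389 - 0.00371j  (running Σ = 0.15329 - 0.04095j)
  m=2: (-0.12819 - 0.33526j) × (-0.23467 + 0.29427j) = 0.12874 + 0.04095j  (running Σ = 0.28203 + 0.00000j)
Total Σ_m = 0.28203 + 0.00000j. Multiply by 2.513274: 0.70881 + 0.00000j. P_2(cos γ) = 0.708811

0.708811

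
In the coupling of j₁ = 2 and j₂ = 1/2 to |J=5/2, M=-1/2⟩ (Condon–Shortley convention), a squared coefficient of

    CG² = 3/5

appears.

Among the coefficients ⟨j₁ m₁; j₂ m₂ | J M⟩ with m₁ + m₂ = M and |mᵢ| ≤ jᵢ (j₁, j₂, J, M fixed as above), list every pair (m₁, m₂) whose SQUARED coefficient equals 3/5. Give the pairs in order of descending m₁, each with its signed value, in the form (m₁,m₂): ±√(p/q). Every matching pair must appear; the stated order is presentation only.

(0,-1/2): +√(3/5)

Admissible pairs with m₁+m₂ = M = -1/2: (-1,1/2), (0,-1/2)
  (m₁,m₂)=(0,-1/2): CG² = 3/5, CG = +√(3/5)   ← matches the target
  (m₁,m₂)=(-1,1/2): CG² = 2/5, CG = +√(2/5)
Pairs with CG² = 3/5: (0,-1/2): +√(3/5)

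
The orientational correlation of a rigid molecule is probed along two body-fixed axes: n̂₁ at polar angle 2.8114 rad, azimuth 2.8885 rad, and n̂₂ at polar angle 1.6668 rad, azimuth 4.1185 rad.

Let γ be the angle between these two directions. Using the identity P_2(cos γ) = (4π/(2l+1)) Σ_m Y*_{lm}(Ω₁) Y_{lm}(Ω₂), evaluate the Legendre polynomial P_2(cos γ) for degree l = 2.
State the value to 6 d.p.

Addition theorem: P_2(cos γ) = (4π/5) Σ_m Y*_{lm}(Ω₁) Y_{lm}(Ω₂), m = −2…2:
  m=-2: (0.035514, -0.019688) × (-0.143033, -0.354993) = (-0.012069, -0.009791)  (running Σ = (-0.012069, -0.009791))
  m=-1: (0.229400, -0.059332) × (0.041249, -0.061091) = (0.005838, -0.016462)  (running Σ = (-0.006231, -0.026253))
  m=0: (0.531319, -0.000000) × (-0.306698, 0.000000) = (-0.162954, 0.000000)  (running Σ = (-0.169185, -0.026253))
  m=1: (-0.229400, -0.059332) × (-0.041249, -0.061091) = (0.005838, 0.016462)  (running Σ = (-0.163347, -0.009791))
  m=2: (0.035514, 0.019688) × (-0.143033, 0.354993) = (-0.012069, 0.009791)  (running Σ = (-0.175416, 0.000000))
Σ over m = (-0.175416, 0.000000); ×(4π/5) → (-0.440868, 0.000000). Real part: -0.440868

-0.440868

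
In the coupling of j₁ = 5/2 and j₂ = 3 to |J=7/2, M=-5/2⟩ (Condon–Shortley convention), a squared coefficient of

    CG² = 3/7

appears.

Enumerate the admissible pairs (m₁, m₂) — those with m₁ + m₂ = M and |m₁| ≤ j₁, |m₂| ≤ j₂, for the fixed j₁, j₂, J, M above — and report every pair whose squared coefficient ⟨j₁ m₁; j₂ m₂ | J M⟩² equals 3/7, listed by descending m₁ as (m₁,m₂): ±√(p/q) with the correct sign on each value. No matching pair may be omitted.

(1/2,-3): +√(3/7)

Admissible pairs with m₁+m₂ = M = -5/2: (-5/2,0), (-3/2,-1), (-1/2,-2), (1/2,-3)
  (m₁,m₂)=(1/2,-3): CG² = 3/7, CG = +√(3/7)   ← matches the target
  (m₁,m₂)=(-1/2,-2): CG² = 2/63, CG = −√(2/63)
  (m₁,m₂)=(-3/2,-1): CG² = 10/63, CG = −√(10/63)
  (m₁,m₂)=(-5/2,0): CG² = 8/21, CG = +√(8/21)
Pairs with CG² = 3/7: (1/2,-3): +√(3/7)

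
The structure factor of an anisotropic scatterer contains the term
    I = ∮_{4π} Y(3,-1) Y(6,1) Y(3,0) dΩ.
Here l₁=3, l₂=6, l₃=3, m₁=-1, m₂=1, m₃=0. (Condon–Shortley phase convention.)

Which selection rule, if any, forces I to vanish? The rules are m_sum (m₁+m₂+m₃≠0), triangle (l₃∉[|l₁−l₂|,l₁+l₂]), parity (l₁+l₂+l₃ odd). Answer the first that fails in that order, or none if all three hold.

Σmᵢ = 0  ✓
l₃∈[|l₁−l₂|,l₁+l₂]=[3,9], have l₃=3  ✓
Σlᵢ = 12 ⇒ even  ✓

none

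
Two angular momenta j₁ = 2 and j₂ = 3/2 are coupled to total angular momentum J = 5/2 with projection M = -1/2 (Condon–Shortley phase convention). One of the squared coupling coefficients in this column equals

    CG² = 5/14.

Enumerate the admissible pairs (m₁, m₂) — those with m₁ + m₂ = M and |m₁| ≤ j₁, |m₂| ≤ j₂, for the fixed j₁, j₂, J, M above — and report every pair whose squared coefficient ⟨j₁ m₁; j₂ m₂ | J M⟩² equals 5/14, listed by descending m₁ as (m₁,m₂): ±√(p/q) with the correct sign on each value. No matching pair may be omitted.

(-1,1/2): −√(5/14)

Admissible pairs with m₁+m₂ = M = -1/2: (-2,3/2), (-1,1/2), (0,-1/2), (1,-3/2)
  (m₁,m₂)=(1,-3/2): CG² = 27/70, CG = +√(27/70)
  (m₁,m₂)=(0,-1/2): CG² = 3/35, CG = +√(3/35)
  (m₁,m₂)=(-1,1/2): CG² = 5/14, CG = −√(5/14)   ← matches the target
  (m₁,m₂)=(-2,3/2): CG² = 6/35, CG = −√(6/35)
Pairs with CG² = 5/14: (-1,1/2): −√(5/14)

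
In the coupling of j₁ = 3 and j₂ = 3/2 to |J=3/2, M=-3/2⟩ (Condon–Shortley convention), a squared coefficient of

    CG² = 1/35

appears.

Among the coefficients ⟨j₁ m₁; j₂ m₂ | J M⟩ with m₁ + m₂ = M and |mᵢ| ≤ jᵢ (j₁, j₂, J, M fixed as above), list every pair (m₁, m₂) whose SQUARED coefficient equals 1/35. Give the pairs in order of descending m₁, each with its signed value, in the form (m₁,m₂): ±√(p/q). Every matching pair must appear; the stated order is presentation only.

Admissible pairs with m₁+m₂ = M = -3/2: (-3,3/2), (-2,1/2), (-1,-1/2), (0,-3/2)
  (m₁,m₂)=(0,-3/2): CG² = 1/35, CG = +√(1/35)   ← matches the target
  (m₁,m₂)=(-1,-1/2): CG² = 4/35, CG = −√(4/35)
  (m₁,m₂)=(-2,1/2): CG² = 2/7, CG = +√(2/7)
  (m₁,m₂)=(-3,3/2): CG² = 4/7, CG = −√(4/7)
Pairs with CG² = 1/35: (0,-3/2): +√(1/35)

(0,-3/2): +√(1/35)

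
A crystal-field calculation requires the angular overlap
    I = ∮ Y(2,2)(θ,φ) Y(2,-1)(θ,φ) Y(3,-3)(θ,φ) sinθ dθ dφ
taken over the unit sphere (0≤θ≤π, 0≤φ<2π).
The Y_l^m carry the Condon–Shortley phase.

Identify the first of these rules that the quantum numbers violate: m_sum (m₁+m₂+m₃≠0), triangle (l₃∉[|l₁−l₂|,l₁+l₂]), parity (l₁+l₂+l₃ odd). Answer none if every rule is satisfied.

m_sum

Σmᵢ = -2  ✗
l₃∈[|l₁−l₂|,l₁+l₂]=[0,4], have l₃=3
Σlᵢ = 7 ⇒ odd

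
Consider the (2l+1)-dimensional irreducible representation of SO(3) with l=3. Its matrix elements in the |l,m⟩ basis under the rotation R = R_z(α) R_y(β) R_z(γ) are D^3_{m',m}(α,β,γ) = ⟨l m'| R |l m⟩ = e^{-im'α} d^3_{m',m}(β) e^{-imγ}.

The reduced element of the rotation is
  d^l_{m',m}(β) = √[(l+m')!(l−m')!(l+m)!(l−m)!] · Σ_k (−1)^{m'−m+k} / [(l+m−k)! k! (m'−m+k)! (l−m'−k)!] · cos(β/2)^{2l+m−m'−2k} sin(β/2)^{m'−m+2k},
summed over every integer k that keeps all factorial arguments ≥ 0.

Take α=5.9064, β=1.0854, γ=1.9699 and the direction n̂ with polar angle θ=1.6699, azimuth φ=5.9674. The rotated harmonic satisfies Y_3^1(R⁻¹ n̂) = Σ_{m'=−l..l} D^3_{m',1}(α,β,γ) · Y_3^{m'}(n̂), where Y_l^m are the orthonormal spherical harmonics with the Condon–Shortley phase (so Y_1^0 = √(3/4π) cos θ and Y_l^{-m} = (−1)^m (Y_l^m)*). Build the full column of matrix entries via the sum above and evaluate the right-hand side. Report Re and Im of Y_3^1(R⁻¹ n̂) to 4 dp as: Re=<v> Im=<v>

Need the full column D^3_{m',1} for m'=−3..3 at α=5.9064, β=1.0854, γ=1.9699.
cos(β/2)=0.856317, sin(β/2)=0.516450
d^3_{-3,1}: single k=4 term ⇒ +0.202036;  D = -0.201863-0.008349i
d^3_{-2,1}: k∈[3..4] ⇒ +0.547040 -0.099489 = +0.447551;  D = -0.408996-0.181726i
d^3_{-1,1}: k∈[2..4] ⇒ +0.860492 -0.417323 +0.018974 = +0.462143;  D = -0.323662-0.329877i
d^3_{0,1}: k∈[1..3] ⇒ +0.823745 -0.898878 +0.108985 = +0.033852;  D = -0.013154-0.031191i
d^3_{1,1}: k∈[0..2] ⇒ +0.394283 -1.147322 +0.312992 = -0.440047;  D = +0.009820+0.439937i
d^3_{2,1}: k∈[0..1] ⇒ -0.751973 +0.547040 = -0.204933;  D = -0.071130+0.192192i
d^3_{3,1}: single k=0 term ⇒ +0.555445;  D = +0.370927-0.413439i
Y_3^{m'}(θ=1.6699,φ=5.9674) and Σ D·Y over m':
  (-0.2019-0.0083i)·(+0.2400+0.3338i)  (-0.4090-0.1817i)·(-0.0808-0.0591i)  (-0.3237-0.3299i)·(-0.2907-0.0950i)  (-0.0132-0.0312i)·(+0.1090+0.0000i)  (+0.0098+0.4399i)·(+0.2907-0.0950i)  (-0.0711+0.1922i)·(-0.0808+0.0591i)  (+0.3709-0.4134i)·(-0.2400+0.3338i)
Y_3^1(R⁻¹ n̂) = +0.125969+0.423006i

Re=0.1260 Im=0.4230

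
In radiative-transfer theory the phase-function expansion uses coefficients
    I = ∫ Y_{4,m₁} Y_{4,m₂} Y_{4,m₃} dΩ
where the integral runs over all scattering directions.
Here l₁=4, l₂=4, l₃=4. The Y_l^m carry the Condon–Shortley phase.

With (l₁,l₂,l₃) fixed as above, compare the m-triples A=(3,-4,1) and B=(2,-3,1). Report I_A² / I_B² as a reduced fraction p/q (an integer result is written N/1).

7/1

Shared (l₁,l₂,l₃)=(4,4,4): N and (l;000)² cancel in I_A²/I_B².
A: Δ = 4!·4!·4!/13! = 1/450450; Racah Σ t=0..0: t=0:+1/3456 = 1/3456; ⇒ 3j(4 4 4; 3 -4 1)² = 35/1287, sgn -1
B: Δ = 4!·4!·4!/13! = 1/450450; Racah Σ t=0..1: t=0:+1/576 t=1:−1/864 = 1/1728; ⇒ 3j(4 4 4; 2 -3 1)² = 5/1287, sgn -1
I_A²/I_B² = (35/1287)/(5/1287) = 7/1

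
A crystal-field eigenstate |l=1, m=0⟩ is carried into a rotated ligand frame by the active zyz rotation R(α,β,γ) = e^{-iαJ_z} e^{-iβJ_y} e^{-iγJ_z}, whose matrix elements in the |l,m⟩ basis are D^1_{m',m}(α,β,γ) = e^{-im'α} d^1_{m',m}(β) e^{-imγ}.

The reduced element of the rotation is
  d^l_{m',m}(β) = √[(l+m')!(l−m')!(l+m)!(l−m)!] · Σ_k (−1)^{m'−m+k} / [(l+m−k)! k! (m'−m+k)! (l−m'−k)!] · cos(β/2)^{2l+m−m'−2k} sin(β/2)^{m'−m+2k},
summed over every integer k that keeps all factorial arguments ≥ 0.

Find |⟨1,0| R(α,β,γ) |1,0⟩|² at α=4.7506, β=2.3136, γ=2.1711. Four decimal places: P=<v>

P=0.4575

D^1_{0,0}(4.7506,2.3136,2.1711) = e^{-i·0·4.7506}·d^1_{0,0}(2.3136)·e^{-i·0·2.1711}. Compute d first:
With c≡cos(β/2)=0.402271 and s≡sin(β/2)=0.915521, N=[1·1·1·1]^{1/2}=1.000000
k: max(0,(0)−(0))=0 … min(1+(0),1−(0))=1
  k=0: (−1)^0·1.0000/(1)·0.4023^2·0.9155^0 = +0.161822
  k=1: (−1)^1·1.0000/(1)·0.4023^0·0.9155^2 = -0.838178
d^1_{0,0}(2.3136) = +0.161822 -0.838178 = -0.676356
|D^1_{0,0}|² = |d^1_{0,0}(β)|² = (-0.676356)² = 0.457457 (the z-rotation phases have unit modulus)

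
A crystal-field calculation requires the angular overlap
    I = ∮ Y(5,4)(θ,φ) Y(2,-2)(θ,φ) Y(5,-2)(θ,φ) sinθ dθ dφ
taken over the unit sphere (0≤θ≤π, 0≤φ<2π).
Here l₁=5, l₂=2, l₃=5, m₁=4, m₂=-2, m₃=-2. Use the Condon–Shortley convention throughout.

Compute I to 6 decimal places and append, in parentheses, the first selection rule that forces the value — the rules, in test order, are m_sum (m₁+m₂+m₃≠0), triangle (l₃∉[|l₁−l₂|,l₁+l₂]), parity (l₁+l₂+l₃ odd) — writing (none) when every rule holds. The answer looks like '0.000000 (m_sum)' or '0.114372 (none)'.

Rules hold: Σm=0, L=12 even, 3≤5≤7.
N = 11·5·11 = 605
Δ = 2!·8!·2!/13! = 1/38610
Racah Σ t=0..2: t=0:+1/2880 t=1:−1/576 t=2:+1/2880 = -1/960
⇒ 3j(5 2 5; 0 0 0)² = 10/429, sgn +1
Racah Σ t=0..0: t=0:+1/20160 = 1/20160
⇒ 3j(5 2 5; 4 -2 -2)² = 12/715, sgn -1
4πI² = N·(3j₀)²·(3jₘ)² = 40/169
I = -1·√(0.236686/4π) = -0.13724032
No selection rule forces the value: the integral is nonzero (none).

-0.137240 (none)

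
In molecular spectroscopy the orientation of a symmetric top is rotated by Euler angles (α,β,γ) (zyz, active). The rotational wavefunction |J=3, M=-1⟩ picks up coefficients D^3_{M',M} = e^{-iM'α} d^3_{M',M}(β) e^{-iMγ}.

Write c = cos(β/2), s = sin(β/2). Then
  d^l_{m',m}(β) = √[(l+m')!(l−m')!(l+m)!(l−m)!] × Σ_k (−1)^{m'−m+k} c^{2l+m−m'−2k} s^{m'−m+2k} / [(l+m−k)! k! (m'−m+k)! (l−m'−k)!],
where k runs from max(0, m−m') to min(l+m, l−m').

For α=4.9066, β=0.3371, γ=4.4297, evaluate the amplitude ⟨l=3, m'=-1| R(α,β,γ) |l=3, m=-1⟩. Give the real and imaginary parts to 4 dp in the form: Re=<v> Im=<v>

Re=-0.7071 Im=0.0627

D^3_{-1,-1}(4.9066,0.3371,4.4297) = e^{-i·-1·4.9066}·d^3_{-1,-1}(0.3371)·e^{-i·-1·4.4297}. Compute d first:
Half-angle: c=0.985829, s=0.167753. N=√(2·24·2·24)=48.000000
The bounds max(0,m−m')=0 and min(l+m,l−m')=2 give 3 terms
  k=0: (−1)^0·48.0000/(48)·0.9858^6·0.1678^0 = +0.917930
  k=1: (−1)^1·48.0000/(6)·0.9858^4·0.1678^2 = -0.212636
  k=2: (−1)^2·48.0000/(8)·0.9858^2·0.1678^4 = +0.004618
d^3_{-1,-1}(0.3371) = +0.917930 -0.212636 +0.004618 = +0.709912
Attach z-rotation phases: D = e^{-i(-1)(4.9066)}·(+0.709912)·e^{-i(-1)(4.4297)} = -0.707135+0.062730i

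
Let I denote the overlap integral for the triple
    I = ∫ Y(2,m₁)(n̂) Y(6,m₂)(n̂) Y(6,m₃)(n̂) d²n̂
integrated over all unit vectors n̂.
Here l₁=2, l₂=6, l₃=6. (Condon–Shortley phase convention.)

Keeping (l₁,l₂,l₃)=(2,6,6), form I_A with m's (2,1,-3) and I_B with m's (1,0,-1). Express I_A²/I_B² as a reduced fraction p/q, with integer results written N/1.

Shared (l₁,l₂,l₃)=(2,6,6): N and (l;000)² cancel in I_A²/I_B².
A: Δ = 2!·2!·10!/15! = 1/90090; Racah Σ t=0..0: t=0:+1/120960 = 1/120960; ⇒ 3j(2 6 6; 2 1 -3)² = 24/1001, sgn -1
B: Δ = 2!·2!·10!/15! = 1/90090; Racah Σ t=0..1: t=0:+1/34560 t=1:−1/28800 = -1/172800; ⇒ 3j(2 6 6; 1 0 -1)² = 1/1430, sgn +1
I_A²/I_B² = (24/1001)/(1/1430) = 240/7

240/7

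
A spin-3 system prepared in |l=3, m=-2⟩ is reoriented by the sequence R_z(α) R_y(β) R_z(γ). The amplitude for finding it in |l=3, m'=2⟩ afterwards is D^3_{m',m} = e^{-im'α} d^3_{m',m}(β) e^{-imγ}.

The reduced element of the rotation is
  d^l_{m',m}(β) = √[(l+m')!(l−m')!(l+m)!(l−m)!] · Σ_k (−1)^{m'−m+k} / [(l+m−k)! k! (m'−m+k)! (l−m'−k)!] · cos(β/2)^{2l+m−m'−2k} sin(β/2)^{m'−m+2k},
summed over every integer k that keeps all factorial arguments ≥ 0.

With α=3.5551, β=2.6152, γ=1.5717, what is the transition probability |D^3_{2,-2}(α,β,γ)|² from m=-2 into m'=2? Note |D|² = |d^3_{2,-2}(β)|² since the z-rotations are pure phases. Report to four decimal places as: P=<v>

P=0.2665

D^3_{2,-2}(3.5551,2.6152,1.5717) = e^{-i·2·3.5551}·d^3_{2,-2}(2.6152)·e^{-i·-2·1.5717}. Compute d first:
Half-angle: c=0.260168, s=0.965563. N=√(120·1·1·120)=120.000000
k: max(0,(-2)−(2))=0 … min(3+(-2),3−(2))=1
  k=0: (−1)^4·120.0000/(24)·0.2602^2·0.9656^4 = +0.294172
  k=1: (−1)^5·120.0000/(120)·0.2602^0·0.9656^6 = -0.810372
d^3_{2,-2}(2.6152) = +0.294172 -0.810372 = -0.516200
|D^3_{2,-2}|² = |d^3_{2,-2}(β)|² = (-0.516200)² = 0.266463 (the z-rotation phases have unit modulus)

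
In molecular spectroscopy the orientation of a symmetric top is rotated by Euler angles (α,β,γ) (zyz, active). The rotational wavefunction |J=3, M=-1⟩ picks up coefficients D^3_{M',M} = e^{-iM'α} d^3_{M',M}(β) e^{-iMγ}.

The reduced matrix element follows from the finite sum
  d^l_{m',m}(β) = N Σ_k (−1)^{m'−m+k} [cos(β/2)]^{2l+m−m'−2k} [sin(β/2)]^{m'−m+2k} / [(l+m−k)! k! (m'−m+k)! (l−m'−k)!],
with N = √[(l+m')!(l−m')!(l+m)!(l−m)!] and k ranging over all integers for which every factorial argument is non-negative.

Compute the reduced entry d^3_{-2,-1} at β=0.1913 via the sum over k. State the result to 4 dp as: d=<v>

d=0.2897

d^3_{-2,-1}(β=0.1913) via the finite sum:
c=cos(0.191300/2)=0.995429, s=sin(0.191300/2)=0.095504; N=√[1·120·2·24]=75.894664
Admissible k: 1..2 (factorial args all ≥0)
  k=1: (−1)^0·75.8947/(24)·0.9954^5·0.0955^1 = +0.295171
  k=2: (−1)^1·75.8947/(12)·0.9954^3·0.0955^3 = -0.005434
d^3_{-2,-1}(0.1913) = +0.295171 -0.005434 = +0.289737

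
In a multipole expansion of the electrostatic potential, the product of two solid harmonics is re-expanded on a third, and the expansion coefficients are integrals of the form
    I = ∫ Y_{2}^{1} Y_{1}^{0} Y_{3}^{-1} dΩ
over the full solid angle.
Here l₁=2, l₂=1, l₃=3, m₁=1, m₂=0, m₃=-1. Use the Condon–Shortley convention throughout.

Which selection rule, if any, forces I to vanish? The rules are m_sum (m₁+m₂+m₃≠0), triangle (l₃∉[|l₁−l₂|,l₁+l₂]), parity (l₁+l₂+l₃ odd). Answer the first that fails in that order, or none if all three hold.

m₁+m₂+m₃ = 1 + 0 − 1 = 0  ✓
triangle: |2−1|=1 ≤ l₃=3 ≤ 2+1=3  ✓
parity: l₁+l₂+l₃ = 6 is even  ✓

none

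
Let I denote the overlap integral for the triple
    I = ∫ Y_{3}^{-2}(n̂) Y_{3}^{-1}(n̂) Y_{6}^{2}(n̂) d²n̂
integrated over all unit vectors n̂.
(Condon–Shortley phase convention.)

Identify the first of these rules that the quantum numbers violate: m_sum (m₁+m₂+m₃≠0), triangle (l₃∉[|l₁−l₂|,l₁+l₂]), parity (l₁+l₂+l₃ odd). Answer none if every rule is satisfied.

m_sum

Σmᵢ = -1  ✗
l₃∈[|l₁−l₂|,l₁+l₂]=[0,6], have l₃=6
Σlᵢ = 12 ⇒ even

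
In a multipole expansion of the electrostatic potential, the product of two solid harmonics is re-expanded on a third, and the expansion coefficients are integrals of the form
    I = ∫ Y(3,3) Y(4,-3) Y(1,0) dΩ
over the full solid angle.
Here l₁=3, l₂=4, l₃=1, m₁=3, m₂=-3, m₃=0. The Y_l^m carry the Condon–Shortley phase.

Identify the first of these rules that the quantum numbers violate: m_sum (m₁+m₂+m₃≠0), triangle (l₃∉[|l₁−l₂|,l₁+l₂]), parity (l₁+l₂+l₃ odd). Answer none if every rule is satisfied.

none

m₁+m₂+m₃ = 3 − 3 + 0 = 0  ✓
triangle: |3−4|=1 ≤ l₃=1 ≤ 3+4=7  ✓
parity: l₁+l₂+l₃ = 8 is even  ✓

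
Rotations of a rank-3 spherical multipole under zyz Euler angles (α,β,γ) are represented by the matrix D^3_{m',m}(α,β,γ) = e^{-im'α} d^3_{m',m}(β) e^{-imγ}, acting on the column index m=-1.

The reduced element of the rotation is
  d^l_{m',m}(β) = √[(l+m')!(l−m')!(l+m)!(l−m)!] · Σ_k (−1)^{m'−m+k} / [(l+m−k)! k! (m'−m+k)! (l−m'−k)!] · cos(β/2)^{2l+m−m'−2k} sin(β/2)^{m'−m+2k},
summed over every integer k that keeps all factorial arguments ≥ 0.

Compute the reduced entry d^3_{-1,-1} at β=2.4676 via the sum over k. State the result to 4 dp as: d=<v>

d=0.4365

d^3_{-1,-1}(β=2.4676) via the finite sum:
Half-angle: c=0.330654, s=0.943752. N=√(2·24·2·24)=48.000000
The bounds max(0,m−m')=0 and min(l+m,l−m')=2 give 3 terms
  k=0: (−1)^0·48.0000/(48)·0.3307^6·0.9438^0 = +0.001307
  k=1: (−1)^1·48.0000/(6)·0.3307^4·0.9438^2 = -0.085173
  k=2: (−1)^2·48.0000/(8)·0.3307^2·0.9438^4 = +0.520391
d^3_{-1,-1}(2.4676) = +0.001307 -0.085173 +0.520391 = +0.436526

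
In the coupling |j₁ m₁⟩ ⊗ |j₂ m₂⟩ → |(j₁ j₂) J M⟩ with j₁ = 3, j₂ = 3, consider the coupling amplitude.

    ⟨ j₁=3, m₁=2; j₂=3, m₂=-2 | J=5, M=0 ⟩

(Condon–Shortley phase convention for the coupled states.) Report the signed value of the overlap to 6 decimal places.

+√(4/21) = +0.436436

j₁+j₂−J=1  J+j₁−j₂=5  J−j₁+j₂=5  j₁+j₂+J+1=12
(j₁±m₁, j₂±m₂, J±M) = (5,1,1,5,5,5)
P² = 480000/7
sum k=0..1:
  [0] +1/576 = 1/576
  [1] −1/14400 = -1/14400
S = 1/600
C² = P²·S² = 4/21 ; C = +0.436436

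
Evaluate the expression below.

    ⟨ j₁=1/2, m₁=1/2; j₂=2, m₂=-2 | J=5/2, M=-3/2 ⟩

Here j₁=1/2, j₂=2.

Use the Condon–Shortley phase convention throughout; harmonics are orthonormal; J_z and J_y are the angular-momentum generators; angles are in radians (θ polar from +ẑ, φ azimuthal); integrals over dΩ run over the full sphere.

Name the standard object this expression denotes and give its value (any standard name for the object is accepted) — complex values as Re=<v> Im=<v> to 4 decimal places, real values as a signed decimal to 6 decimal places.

This is a Clebsch–Gordan (vector-coupling) coefficient.
√[6·0!1!4!/6! · 1!0!0!4!1!4!] = √(576/5)
  +(−1)^0/∏(0,0,0,0,1,4)! = 1/24  (running 1/24)
⟨..|..⟩ = √(576/5)·(1/24) = +0.447214

Clebsch–Gordan coefficient, +√(1/5) ≈ +0.447214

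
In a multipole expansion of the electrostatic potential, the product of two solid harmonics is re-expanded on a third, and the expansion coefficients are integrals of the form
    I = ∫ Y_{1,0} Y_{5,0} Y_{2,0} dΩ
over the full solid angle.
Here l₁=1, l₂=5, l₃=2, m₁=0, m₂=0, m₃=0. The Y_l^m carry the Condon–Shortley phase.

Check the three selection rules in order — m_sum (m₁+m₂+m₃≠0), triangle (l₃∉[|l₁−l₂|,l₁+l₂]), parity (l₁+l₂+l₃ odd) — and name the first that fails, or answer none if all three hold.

triangle

Σmᵢ = 0  ✓
l₃∈[|l₁−l₂|,l₁+l₂]=[4,6] required, l₃=2 fails  ✗
Σlᵢ = 8 ⇒ even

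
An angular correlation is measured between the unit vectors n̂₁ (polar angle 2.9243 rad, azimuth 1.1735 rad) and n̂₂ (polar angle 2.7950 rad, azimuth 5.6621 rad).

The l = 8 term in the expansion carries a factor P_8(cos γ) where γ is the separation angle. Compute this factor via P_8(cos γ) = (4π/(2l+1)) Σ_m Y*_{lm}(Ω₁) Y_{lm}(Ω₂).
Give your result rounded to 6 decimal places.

-0.409234

Expand P_8 via completeness: Σ_{m} conj(Y_{8,m}) at Ω₁ times Y_{8,m} at Ω₂ —
  [-8]  conj(Y_{8,-8})(Ω₁) = (-0.000002, 0.000000) ; Y_{8,-8}(Ω₂) = (0.000023, -0.000088) ; Δ = (-0.000000, 0.000000)
  [-7]  conj(Y_{8,-7})(Ω₁) = (0.000015, -0.000041) ; Y_{8,-7}(Ω₂) = (0.000361, 0.000946) ; Δ = (0.000000, -0.000000)
  [-6]  conj(Y_{8,-6})(Ω₁) = (0.000365, 0.000346) ; Y_{8,-6}(Ω₂) = (-0.005916, -0.003918) ; Δ = (-0.000001, -0.000003)
  [-5]  conj(Y_{8,-5})(Ω₁) = (-0.003824, 0.001688) ; Y_{8,-5}(Ω₂) = (0.035501, -0.001284) ; Δ = (-0.000134, 0.000065)
  [-4]  conj(Y_{8,-4})(Ω₁) = (-0.000474, -0.025797) ; Y_{8,-4}(Ω₂) = (-0.102935, 0.079436) ; Δ = (0.002098, 0.002618)
  [-3]  conj(Y_{8,-3})(Ω₁) = (0.108520, 0.043207) ; Y_{8,-3}(Ω₂) = (0.097660, -0.324350) ; Δ = (0.024612, -0.030979)
  [-2]  conj(Y_{8,-2})(Ω₁) = (-0.256507, 0.261268) ; Y_{8,-2}(Ω₂) = (0.183542, 0.538262) ; Δ = (-0.187711, -0.090114)
  [-1]  conj(Y_{8,-1})(Ω₁) = (-0.262896, -0.626524) ; Y_{8,-1}(Ω₂) = (-0.344720, -0.246664) ; Δ = (-0.063916, 0.280822)
  [+0]  conj(Y_{8,0})(Ω₁) = (0.364357, -0.000000) ; Y_{8,0}(Ω₂) = (-0.284114, 0.000000) ; Δ = (-0.103519, 0.000000)
  [+1]  conj(Y_{8,1})(Ω₁) = (0.262896, -0.626524) ; Y_{8,1}(Ω₂) = (0.344720, -0.246664) ; Δ = (-0.063916, -0.280822)
  [+2]  conj(Y_{8,2})(Ω₁) = (-0.256507, -0.261268) ; Y_{8,2}(Ω₂) = (0.183542, -0.538262) ; Δ = (-0.187711, 0.090114)
  [+3]  conj(Y_{8,3})(Ω₁) = (-0.108520, 0.043207) ; Y_{8,3}(Ω₂) = (-0.097660, -0.324350) ; Δ = (0.024612, 0.030979)
  [+4]  conj(Y_{8,4})(Ω₁) = (-0.000474, 0.025797) ; Y_{8,4}(Ω₂) = (-0.102935, -0.079436) ; Δ = (0.002098, -0.002618)
  [+5]  conj(Y_{8,5})(Ω₁) = (0.003824, 0.001688) ; Y_{8,5}(Ω₂) = (-0.035501, -0.001284) ; Δ = (-0.000134, -0.000065)
  [+6]  conj(Y_{8,6})(Ω₁) = (0.000365, -0.000346) ; Y_{8,6}(Ω₂) = (-0.005916, 0.003918) ; Δ = (-0.000001, 0.000003)
  [+7]  conj(Y_{8,7})(Ω₁) = (-0.000015, -0.000041) ; Y_{8,7}(Ω₂) = (-0.000361, 0.000946) ; Δ = (0.000000, 0.000000)
  [+8]  conj(Y_{8,8})(Ω₁) = (-0.000002, -0.000000) ; Y_{8,8}(Ω₂) = (0.000023, 0.000088) ; Δ = (-0.000000, -0.000000)
Σ over m = (-0.553619, -0.000000); ×(4π/17) → (-0.409234, -0.000000). Real part: -0.409234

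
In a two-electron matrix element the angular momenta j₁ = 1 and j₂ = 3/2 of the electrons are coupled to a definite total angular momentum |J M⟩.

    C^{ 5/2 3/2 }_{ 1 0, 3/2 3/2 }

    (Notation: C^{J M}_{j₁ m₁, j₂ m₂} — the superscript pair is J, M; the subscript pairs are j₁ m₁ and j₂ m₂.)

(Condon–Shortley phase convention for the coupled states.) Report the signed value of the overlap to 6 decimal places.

+√(2/5) = +0.632456

triangle: 0!·2!·3!/6! = 12/720
(j±m)!: 1!·1!·3!·0!·4!·1! = 144
prefactor² = (2J+1)·Δ·N² = 72/5
  k=0: +1/(0!·0!·1!·3!·1!·0!) = 1/6
Σ = 1/6  ⇒  CG² = 72/5·(1/6)² = 2/5
CG = +√(2/5) = +0.632456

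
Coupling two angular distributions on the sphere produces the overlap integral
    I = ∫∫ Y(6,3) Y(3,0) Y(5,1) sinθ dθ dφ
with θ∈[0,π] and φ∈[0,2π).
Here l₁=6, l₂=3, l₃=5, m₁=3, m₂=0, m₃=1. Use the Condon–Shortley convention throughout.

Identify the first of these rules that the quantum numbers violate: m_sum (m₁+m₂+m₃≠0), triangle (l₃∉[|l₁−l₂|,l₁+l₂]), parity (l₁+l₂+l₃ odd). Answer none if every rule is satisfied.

m_sum

Σmᵢ = 4  ✗
l₃∈[|l₁−l₂|,l₁+l₂]=[3,9], have l₃=5
Σlᵢ = 14 ⇒ even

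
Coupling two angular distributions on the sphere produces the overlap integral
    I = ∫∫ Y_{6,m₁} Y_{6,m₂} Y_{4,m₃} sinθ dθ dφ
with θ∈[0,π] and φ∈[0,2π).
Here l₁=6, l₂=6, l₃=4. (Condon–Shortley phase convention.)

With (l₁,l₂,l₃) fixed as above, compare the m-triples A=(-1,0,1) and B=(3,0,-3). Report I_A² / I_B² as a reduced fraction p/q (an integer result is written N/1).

10/63

Shared (l₁,l₂,l₃)=(6,6,4): N and (l;000)² cancel in I_A²/I_B².
A: Δ = 8!·4!·4!/17! = 1/15315300; Racah Σ t=3..6: t=3:−1/103680 t=4:+1/13824 t=5:−1/17280 t=6:+1/207360 = 1/103680; ⇒ 3j(6 6 4; -1 0 1)² = 10/7293, sgn -1
B: Δ = 8!·4!·4!/17! = 1/15315300; Racah Σ t=2..3: t=2:+1/207360 t=3:−1/103680 = -1/207360; ⇒ 3j(6 6 4; 3 0 -3)² = 21/2431, sgn +1
I_A²/I_B² = (10/7293)/(21/2431) = 10/63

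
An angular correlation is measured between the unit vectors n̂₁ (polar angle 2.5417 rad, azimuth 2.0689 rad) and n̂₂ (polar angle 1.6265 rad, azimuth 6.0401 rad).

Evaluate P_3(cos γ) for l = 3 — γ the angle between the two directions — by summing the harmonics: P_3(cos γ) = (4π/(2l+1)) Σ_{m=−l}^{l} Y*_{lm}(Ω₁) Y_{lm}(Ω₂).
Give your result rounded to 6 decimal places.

Expand P_3 via completeness: Σ_{m} conj(Y_{3,m}) at Ω₁ times Y_{3,m} at Ω₂ —
  m=-3: (+0.074854-0.005736i) × (+0.309666+0.276711i) = +0.024767+0.018936i  (running Σ = +0.024767+0.018936i)
  m=-2: (+0.146120+0.225681i) × (-0.050150-0.026503i) = -0.001347-0.015191i  (running Σ = +0.023420+0.003746i)
  m=-1: (-0.209762+0.385704i) × (-0.308338-0.076465i) = +0.094170-0.102888i  (running Σ = +0.117591-0.099142i)
  m=0: (-0.125177-0.000000i) × (+0.062008+0.000000i) = -0.007762-0.000000i  (running Σ = +0.109829-0.099142i)
  m=1: (+0.209762+0.385704i) × (+0.308338-0.076465i) = +0.094170+0.102888i  (running Σ = +0.203999+0.003746i)
  m=2: (+0.146120-0.225681i) × (-0.050150+0.026503i) = -0.001347+0.015191i  (running Σ = +0.202652+0.018936i)
  m=3: (-0.074854-0.005736i) × (-0.309666+0.276711i) = +0.024767-0.018936i  (running Σ = +0.227419+0.000000i)
Σ over m = +0.227419+0.000000i; ×(4π/7) → +0.408263+0.000000i. Real part: 0.408263

0.408263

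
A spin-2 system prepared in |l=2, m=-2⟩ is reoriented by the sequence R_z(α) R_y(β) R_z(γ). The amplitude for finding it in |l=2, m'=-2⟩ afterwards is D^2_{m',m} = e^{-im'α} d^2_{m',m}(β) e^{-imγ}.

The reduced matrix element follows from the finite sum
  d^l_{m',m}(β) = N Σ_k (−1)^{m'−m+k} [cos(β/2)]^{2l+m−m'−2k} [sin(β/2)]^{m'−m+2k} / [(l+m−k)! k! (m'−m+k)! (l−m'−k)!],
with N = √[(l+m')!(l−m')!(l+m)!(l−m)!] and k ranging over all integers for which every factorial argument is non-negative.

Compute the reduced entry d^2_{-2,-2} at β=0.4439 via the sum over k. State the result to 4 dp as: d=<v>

d=0.9054

d^2_{-2,-2}(β=0.4439) via the finite sum:
Half-angle: c=0.975470, s=0.220132. N=√(1·24·1·24)=24.000000
The bounds max(0,m−m')=0 and min(l+m,l−m')=0 give 1 term
  k=0: (−1)^0·24.0000/(24)·0.9755^4·0.2201^0 = +0.905432
d^2_{-2,-2}(0.4439) = +0.905432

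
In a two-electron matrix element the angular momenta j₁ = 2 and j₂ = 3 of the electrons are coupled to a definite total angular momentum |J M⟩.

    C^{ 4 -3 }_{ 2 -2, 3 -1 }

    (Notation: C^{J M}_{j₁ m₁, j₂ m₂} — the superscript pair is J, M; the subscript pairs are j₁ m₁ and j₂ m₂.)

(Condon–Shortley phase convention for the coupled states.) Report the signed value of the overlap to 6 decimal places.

−√(1/2) = -0.707107

√[9·1!3!5!/10! · 0!4!2!4!1!7!] = √(10368)
  +(−1)^1/∏(1,0,3,1,0,4)! = -1/144  (running -1/144)
⟨..|..⟩ = √(10368)·(-1/144) = -0.707107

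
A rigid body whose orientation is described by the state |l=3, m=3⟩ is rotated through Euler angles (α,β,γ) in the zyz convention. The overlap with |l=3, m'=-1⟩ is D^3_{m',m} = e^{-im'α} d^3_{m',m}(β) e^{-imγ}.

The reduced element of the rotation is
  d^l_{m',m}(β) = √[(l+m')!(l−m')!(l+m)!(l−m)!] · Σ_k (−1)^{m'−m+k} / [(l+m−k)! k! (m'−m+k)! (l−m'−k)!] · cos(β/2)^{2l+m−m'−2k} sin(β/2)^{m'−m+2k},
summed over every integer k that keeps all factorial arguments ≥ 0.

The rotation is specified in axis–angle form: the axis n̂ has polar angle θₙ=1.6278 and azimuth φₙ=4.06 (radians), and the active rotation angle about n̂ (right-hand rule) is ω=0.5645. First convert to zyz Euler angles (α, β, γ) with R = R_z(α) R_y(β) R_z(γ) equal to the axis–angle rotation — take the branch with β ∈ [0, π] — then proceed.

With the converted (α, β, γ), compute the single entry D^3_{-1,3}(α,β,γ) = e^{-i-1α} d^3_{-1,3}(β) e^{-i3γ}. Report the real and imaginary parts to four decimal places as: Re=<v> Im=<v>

Axis–angle → zyz. n̂ = (sinθₙcosφₙ, sinθₙsinφₙ, cosθₙ) = (-0.606100, -0.793345, -0.056973), ω = 0.5645.
R = I cosω + sinω [n̂]ₓ + (1−cosω) n̂n̂ᵀ gives
  R = [+0.901849, +0.105080, -0.419077; +0.044120, +0.942503, +0.331272; +0.429792, -0.317247, +0.845360]
β = atan2(√(R₁₃²+R₂₃²), R₃₃) = 0.563558; α = atan2(R₂₃, R₁₃) mod 2π = 2.472684; γ = atan2(R₃₂, −R₃₁) mod 2π = 3.777461
D^3_{-1,3}(2.4727,0.5636,3.7775) = e^{-i·-1·2.4727}·d^3_{-1,3}(0.5636)·e^{-i·3·3.7775}. Compute d first:
c=cos(0.563558/2)=0.960562, s=sin(0.563558/2)=0.278065; N=√[2·24·720·1]=185.903201
k: max(0,(3)−(-1))=4 … min(3+(3),3−(-1))=4
  k=4: (−1)^0·185.9032/(48)·0.9606^2·0.2781^4 = +0.021364
d^3_{-1,3}(0.5636) = +0.021364
Phases: e^{-i·(-1)·2.4727}=-0.784499+0.620131i, e^{-i·(3)·3.7775}=+0.330478+0.943814i ⇒ D=-0.018043-0.011440i

Re=-0.0180 Im=-0.0114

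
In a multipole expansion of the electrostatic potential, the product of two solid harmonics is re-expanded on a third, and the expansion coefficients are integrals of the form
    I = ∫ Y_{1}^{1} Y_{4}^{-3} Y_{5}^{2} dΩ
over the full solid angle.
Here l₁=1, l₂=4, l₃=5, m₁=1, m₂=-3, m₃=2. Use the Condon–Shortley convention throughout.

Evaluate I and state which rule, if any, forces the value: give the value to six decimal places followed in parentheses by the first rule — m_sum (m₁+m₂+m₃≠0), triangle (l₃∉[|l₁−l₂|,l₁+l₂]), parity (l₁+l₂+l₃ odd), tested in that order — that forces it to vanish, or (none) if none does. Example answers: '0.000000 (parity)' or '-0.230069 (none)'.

Checks pass: Σm=0; 10 even; l₃=5∈[3,5].
(2·1+1)(2·4+1)(2·5+1) = 297
Δ: 0! 2! 8! / 11! → 1/495
sum: t=0:+1/576 = 1/576
3j²(1 4 5; 0 0 0) = Δ·Π!·Σ² = 5/99  (sign -1)
sum: t=0:+1/10080 = 1/10080
3j²(1 4 5; 1 -3 2) = Δ·Π!·Σ² = 1/165  (sign -1)
combine: 4πI² = 297·5/99·1/165 = 1/11
take √, sign +1: I = 0.08505478
No selection rule forces the value: the integral is nonzero (none).

0.085055 (none)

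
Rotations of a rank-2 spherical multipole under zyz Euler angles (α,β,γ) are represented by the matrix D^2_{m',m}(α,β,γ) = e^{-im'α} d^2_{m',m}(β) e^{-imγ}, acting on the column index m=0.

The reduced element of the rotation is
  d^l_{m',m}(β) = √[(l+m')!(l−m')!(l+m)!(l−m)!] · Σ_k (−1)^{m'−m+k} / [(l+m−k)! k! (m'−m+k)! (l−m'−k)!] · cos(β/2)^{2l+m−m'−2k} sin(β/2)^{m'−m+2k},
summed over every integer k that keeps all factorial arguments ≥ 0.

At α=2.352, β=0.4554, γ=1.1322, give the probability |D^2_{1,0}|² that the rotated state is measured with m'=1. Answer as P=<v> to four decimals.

P=0.2340

D^2_{1,0}(2.3520,0.4554,1.1322) = e^{-i·1·2.3520}·d^2_{1,0}(0.4554)·e^{-i·0·1.1322}. Compute d first:
With c≡cos(β/2)=0.974188 and s≡sin(β/2)=0.225737, N=[6·1·2·2]^{1/2}=4.898979
Admissible k: 0..1 (factorial args all ≥0)
  k=0: (−1)^1·4.8990/(2)·0.9742^3·0.2257^1 = -0.511220
  k=1: (−1)^2·4.8990/(2)·0.9742^1·0.2257^3 = +0.027449
d^2_{1,0}(0.4554) = -0.511220 +0.027449 = -0.483771
|D^2_{1,0}|² = |d^2_{1,0}(β)|² = (-0.483771)² = 0.234034 (the z-rotation phases have unit modulus)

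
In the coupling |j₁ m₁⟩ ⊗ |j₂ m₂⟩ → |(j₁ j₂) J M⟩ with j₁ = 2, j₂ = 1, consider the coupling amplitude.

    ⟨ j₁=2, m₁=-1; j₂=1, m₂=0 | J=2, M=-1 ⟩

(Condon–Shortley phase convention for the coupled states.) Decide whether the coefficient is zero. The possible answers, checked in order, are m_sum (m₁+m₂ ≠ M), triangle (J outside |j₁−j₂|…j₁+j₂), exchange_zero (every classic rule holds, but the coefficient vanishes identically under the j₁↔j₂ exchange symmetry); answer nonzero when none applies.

m-sum: m₁+m₂ = -1+0 = -1, M = -1  ✓
triangle: |j₁−j₂| = 1 ≤ J = 2 ≤ j₁+j₂ = 3  ✓
exchange: j₁≠j₂ or m₁≠m₂ — the exchange symmetry imposes no constraint here
value check: CG = −√(1/6) = -0.408248 ≠ 0

nonzero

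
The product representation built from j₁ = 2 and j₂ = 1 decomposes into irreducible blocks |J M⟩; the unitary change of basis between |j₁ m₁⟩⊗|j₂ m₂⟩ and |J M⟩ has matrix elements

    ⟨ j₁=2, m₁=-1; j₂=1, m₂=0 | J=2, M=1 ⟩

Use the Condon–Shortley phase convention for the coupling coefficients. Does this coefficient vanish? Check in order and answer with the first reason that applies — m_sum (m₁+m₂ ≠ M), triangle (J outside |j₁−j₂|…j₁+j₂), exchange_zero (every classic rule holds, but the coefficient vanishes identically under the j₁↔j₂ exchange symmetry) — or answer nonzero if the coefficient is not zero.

m_sum

m-sum: m₁+m₂ = -1+0 = -1, M = 1  ✗ ⇒ coefficient is 0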